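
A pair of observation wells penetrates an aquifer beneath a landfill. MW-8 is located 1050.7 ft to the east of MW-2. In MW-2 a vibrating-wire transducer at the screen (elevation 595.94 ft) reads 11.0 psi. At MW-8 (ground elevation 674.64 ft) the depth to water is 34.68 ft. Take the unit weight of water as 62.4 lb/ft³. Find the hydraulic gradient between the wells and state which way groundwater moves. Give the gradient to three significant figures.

i ≈ 0.0177; groundwater flows toward the west

Pressure head at MW-2: ψ = 144·P/γ = 144 × 11.0 / 62.4 = 25.38 ft.
Total head at MW-2: h = z + ψ = 595.94 + 25.38 = 621.32 ft.
Total head at MW-8: h = 674.64 − 34.68 = 639.96 ft.
Head difference: h(MW-2) − h(MW-8) = 621.32 − 639.96 = -18.64 ft.
Hydraulic gradient: i = |Δh| / L = 18.64 / 1050.7 = 0.0177.
Flow is from higher to lower head: from MW-8 toward MW-2, i.e. toward the west.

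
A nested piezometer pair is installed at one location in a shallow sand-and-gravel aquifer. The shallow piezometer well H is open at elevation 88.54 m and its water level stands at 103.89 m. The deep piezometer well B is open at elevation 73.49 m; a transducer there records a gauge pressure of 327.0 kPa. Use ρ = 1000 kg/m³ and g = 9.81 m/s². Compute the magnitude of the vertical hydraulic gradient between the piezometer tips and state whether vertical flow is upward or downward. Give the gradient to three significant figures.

Total head at well H: h = 103.89 m (water level in the standpipe).
Pressure head at well B: ψ = P/(ρg) = 327.0×1000 / (1000 × 9.81) = 33.33 m.
Total head at well B: h = z + ψ = 73.49 + 33.33 = 106.82 m.
Δh = h(well H) − h(well B) = 103.89 − 106.82 = -2.93 m.
Vertical separation Δz = 88.54 − 73.49 = 15.05 m.
|i_v| = |Δh| / Δz = 2.93 / 15.05 = 0.195.
Head is higher in the deep piezometer, so vertical flow is upward (discharge condition).

|i_v| ≈ 0.195; vertical flow is upward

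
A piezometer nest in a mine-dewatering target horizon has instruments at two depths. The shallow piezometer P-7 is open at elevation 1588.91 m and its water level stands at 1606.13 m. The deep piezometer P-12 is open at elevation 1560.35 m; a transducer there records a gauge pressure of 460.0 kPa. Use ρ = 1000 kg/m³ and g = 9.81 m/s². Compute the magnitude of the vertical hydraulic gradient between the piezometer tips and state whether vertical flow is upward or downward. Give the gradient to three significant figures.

|i_v| ≈ 0.0389; vertical flow is upward

Total head at P-7: h = 1606.13 m (water level in the standpipe).
Pressure head at P-12: ψ = P/(ρg) = 460.0×1000 / (1000 × 9.81) = 46.89 m.
Total head at P-12: h = z + ψ = 1560.35 + 46.89 = 1607.24 m.
Δh = h(P-7) − h(P-12) = 1606.13 − 1607.24 = -1.11 m.
Vertical separation Δz = 1588.91 − 1560.35 = 28.56 m.
|i_v| = |Δh| / Δz = 1.11 / 28.56 = 0.0389.
Head is higher in the deep piezometer, so vertical flow is upward (discharge condition).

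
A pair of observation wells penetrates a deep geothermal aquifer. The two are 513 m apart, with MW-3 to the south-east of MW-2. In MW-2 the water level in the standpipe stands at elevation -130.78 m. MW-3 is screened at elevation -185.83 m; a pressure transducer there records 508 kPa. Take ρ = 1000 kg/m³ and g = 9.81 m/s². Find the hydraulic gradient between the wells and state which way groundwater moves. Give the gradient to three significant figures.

Total head at MW-2: h = -130.78 m (water level in the piezometer is the total head).
Pressure head at MW-3: ψ = P/(ρg) = 508×1000 / (1000 × 9.81) = 51.78 m.
Total head at MW-3: h = z + ψ = -185.83 + 51.78 = -134.05 m.
Head difference: h(MW-2) − h(MW-3) = -130.78 − (-134.05) = 3.27 m.
Hydraulic gradient: i = |Δh| / L = 3.27 / 513 = 0.00637.
Flow is from higher to lower head: from MW-2 toward MW-3, i.e. toward the south-east.

i ≈ 0.00637; groundwater flows toward the south-east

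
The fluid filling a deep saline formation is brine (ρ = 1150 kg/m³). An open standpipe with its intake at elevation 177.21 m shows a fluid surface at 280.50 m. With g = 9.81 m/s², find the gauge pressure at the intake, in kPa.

Pressure head ψ = h − z = 280.50 − 177.21 = 103.29 m.
P = ρgψ = 1150 × 9.81 × 103.29 = 1165266 Pa ≈ 1170 kPa.

P ≈ 1170 kPa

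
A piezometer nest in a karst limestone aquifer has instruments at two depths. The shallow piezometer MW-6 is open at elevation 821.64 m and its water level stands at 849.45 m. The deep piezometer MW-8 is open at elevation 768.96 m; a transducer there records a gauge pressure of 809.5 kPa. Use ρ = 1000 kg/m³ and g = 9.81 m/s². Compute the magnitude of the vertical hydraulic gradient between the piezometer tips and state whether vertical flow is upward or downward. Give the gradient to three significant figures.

Total head at MW-6: h = 849.45 m (water level in the standpipe).
Pressure head at MW-8: ψ = P/(ρg) = 809.5×1000 / (1000 × 9.81) = 82.52 m.
Total head at MW-8: h = z + ψ = 768.96 + 82.52 = 851.48 m.
Δh = h(MW-6) − h(MW-8) = 849.45 − 851.48 = -2.03 m.
Vertical separation Δz = 821.64 − 768.96 = 52.68 m.
|i_v| = |Δh| / Δz = 2.03 / 52.68 = 0.0385.
Head is higher in the deep piezometer, so vertical flow is upward (discharge condition).

|i_v| ≈ 0.0385; vertical flow is upward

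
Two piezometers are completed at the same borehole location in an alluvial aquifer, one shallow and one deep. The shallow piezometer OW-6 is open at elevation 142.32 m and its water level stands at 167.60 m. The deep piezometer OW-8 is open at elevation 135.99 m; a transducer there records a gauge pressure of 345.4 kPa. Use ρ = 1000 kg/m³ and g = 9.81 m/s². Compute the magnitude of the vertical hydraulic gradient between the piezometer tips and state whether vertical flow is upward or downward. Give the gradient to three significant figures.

|i_v| ≈ 0.569; vertical flow is upward

Total head at OW-6: h = 167.60 m (water level in the standpipe).
Pressure head at OW-8: ψ = P/(ρg) = 345.4×1000 / (1000 × 9.81) = 35.21 m.
Total head at OW-8: h = z + ψ = 135.99 + 35.21 = 171.20 m.
Δh = h(OW-6) − h(OW-8) = 167.60 − 171.20 = -3.60 m.
Vertical separation Δz = 142.32 − 135.99 = 6.33 m.
|i_v| = |Δh| / Δz = 3.60 / 6.33 = 0.569.
Head is higher in the deep piezometer, so vertical flow is upward (discharge condition).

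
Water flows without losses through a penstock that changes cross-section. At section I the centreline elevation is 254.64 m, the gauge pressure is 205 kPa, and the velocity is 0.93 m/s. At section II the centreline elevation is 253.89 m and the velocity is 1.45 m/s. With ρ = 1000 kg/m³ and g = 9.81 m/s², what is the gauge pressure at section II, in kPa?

Pressure head at I: ψ₁ = P₁/(ρg) = 205×1000 / (1000 × 9.81) = 20.90 m.
Velocity heads: v₁²/2g = 0.93²/19.62 = 0.044 m; v₂²/2g = 1.45²/19.62 = 0.107 m.
Total head H = z₁ + ψ₁ + v₁²/2g = 254.64 + 20.90 + 0.044 = 275.58 m.
ψ₂ = H − z₂ − v₂²/2g = 275.58 − 253.89 − 0.107 = 21.58 m.
P₂ = ρgψ₂ = 1000 × 9.81 × 21.58 ≈ 212 kPa.

P₂ ≈ 212 kPa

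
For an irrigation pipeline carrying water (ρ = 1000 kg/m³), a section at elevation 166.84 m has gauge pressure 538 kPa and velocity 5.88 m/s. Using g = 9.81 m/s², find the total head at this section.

h ≈ 223.44 m

Pressure head ψ = P/(ρg) = 538×1000 / (1000 × 9.81) = 54.84 m.
Velocity head = v²/(2g) = 5.88² / (2 × 9.81) = 1.762 m.
h = z + ψ + v²/(2g) = 166.84 + 54.84 + 1.762 = 223.44 m.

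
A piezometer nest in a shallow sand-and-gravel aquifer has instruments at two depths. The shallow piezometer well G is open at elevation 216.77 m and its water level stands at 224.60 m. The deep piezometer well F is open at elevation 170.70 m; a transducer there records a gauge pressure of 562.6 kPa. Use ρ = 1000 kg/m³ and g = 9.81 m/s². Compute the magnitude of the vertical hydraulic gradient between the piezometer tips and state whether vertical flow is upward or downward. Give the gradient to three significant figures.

|i_v| ≈ 0.0749; vertical flow is upward

Total head at well G: h = 224.60 m (water level in the standpipe).
Pressure head at well F: ψ = P/(ρg) = 562.6×1000 / (1000 × 9.81) = 57.35 m.
Total head at well F: h = z + ψ = 170.70 + 57.35 = 228.05 m.
Δh = h(well G) − h(well F) = 224.60 − 228.05 = -3.45 m.
Vertical separation Δz = 216.77 − 170.70 = 46.07 m.
|i_v| = |Δh| / Δz = 3.45 / 46.07 = 0.0749.
Head is higher in the deep piezometer, so vertical flow is upward (discharge condition).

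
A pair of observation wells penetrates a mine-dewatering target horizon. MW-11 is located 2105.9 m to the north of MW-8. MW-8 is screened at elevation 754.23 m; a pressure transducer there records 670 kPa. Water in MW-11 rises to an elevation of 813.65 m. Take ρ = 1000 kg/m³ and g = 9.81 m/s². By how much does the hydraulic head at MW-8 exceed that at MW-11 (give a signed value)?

Pressure head at MW-8: ψ = P/(ρg) = 670×1000 / (1000 × 9.81) = 68.30 m.
Total head at MW-8: h = z + ψ = 754.23 + 68.30 = 822.53 m.
Total head at MW-11: h = 813.65 m (water level in the piezometer is the total head).
Head difference: h(MW-8) − h(MW-11) = 822.53 − 813.65 = 8.88 m.

Δh ≈ 8.88 m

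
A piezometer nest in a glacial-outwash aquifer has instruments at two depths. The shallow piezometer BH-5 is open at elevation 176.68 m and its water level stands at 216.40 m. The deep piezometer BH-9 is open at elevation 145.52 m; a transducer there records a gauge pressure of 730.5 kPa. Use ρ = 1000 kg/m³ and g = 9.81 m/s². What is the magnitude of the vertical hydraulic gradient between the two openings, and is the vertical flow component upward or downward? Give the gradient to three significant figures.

Total head at BH-5: h = 216.40 m (water level in the standpipe).
Pressure head at BH-9: ψ = P/(ρg) = 730.5×1000 / (1000 × 9.81) = 74.46 m.
Total head at BH-9: h = z + ψ = 145.52 + 74.46 = 219.98 m.
Δh = h(BH-5) − h(BH-9) = 216.40 − 219.98 = -3.58 m.
Vertical separation Δz = 176.68 − 145.52 = 31.16 m.
|i_v| = |Δh| / Δz = 3.58 / 31.16 = 0.115.
Head is higher in the deep piezometer, so vertical flow is upward (discharge condition).

|i_v| ≈ 0.115; vertical flow is upward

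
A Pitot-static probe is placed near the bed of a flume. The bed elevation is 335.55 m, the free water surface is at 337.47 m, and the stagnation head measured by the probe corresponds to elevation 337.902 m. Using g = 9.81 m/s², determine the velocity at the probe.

v ≈ 2.91 m/s

Near the bed, under hydrostatic conditions, the piezometric head (z + ψ) equals the free-surface elevation, 337.47 m.
Velocity head = total − piezometric = 337.902 − 337.47 = 0.432 m.
v = √(2g·h_v) = √(2 × 9.81 × 0.432) = 2.91 m/s.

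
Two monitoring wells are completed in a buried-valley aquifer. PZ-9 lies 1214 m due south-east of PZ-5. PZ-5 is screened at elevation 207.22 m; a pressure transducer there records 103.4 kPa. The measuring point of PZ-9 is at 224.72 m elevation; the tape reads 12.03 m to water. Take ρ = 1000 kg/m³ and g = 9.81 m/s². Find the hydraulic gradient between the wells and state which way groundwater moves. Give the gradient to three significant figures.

Pressure head at PZ-5: ψ = P/(ρg) = 103.4×1000 / (1000 × 9.81) = 10.54 m.
Total head at PZ-5: h = z + ψ = 207.22 + 10.54 = 217.76 m.
Total head at PZ-9: h = 224.72 − 12.03 = 212.69 m.
Head difference: h(PZ-5) − h(PZ-9) = 217.76 − 212.69 = 5.07 m.
Hydraulic gradient: i = |Δh| / L = 5.07 / 1214 = 0.00418.
Flow is from higher to lower head: from PZ-5 toward PZ-9, i.e. toward the south-east.

i ≈ 0.00418; groundwater flows toward the south-east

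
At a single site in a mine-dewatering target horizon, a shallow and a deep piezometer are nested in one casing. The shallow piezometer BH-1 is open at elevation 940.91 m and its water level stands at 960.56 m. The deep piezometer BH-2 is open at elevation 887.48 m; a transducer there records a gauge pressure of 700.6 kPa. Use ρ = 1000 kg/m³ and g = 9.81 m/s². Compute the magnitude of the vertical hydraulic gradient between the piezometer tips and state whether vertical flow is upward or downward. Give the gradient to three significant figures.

|i_v| ≈ 0.0311; vertical flow is downward

Total head at BH-1: h = 960.56 m (water level in the standpipe).
Pressure head at BH-2: ψ = P/(ρg) = 700.6×1000 / (1000 × 9.81) = 71.42 m.
Total head at BH-2: h = z + ψ = 887.48 + 71.42 = 958.90 m.
Δh = h(BH-1) − h(BH-2) = 960.56 − 958.90 = 1.66 m.
Vertical separation Δz = 940.91 − 887.48 = 53.43 m.
|i_v| = |Δh| / Δz = 1.66 / 53.43 = 0.0311.
Head is higher in the shallow piezometer, so vertical flow is downward (recharge condition).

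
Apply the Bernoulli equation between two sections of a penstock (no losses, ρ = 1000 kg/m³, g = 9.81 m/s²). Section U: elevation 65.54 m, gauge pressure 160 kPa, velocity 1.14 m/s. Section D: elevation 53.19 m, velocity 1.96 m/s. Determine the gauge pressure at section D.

Pressure head at U: ψ₁ = P₁/(ρg) = 160×1000 / (1000 × 9.81) = 16.31 m.
Velocity heads: v₁²/2g = 1.14²/19.62 = 0.066 m; v₂²/2g = 1.96²/19.62 = 0.196 m.
Total head H = z₁ + ψ₁ + v₁²/2g = 65.54 + 16.31 + 0.066 = 81.92 m.
ψ₂ = H − z₂ − v₂²/2g = 81.92 − 53.19 − 0.196 = 28.53 m.
P₂ = ρgψ₂ = 1000 × 9.81 × 28.53 ≈ 280 kPa.

P₂ ≈ 280 kPa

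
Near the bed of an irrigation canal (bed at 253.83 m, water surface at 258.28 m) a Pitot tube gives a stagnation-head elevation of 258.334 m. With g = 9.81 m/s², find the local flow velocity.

v ≈ 1.03 m/s

Near the bed, under hydrostatic conditions, the piezometric head (z + ψ) equals the free-surface elevation, 258.28 m.
Velocity head = total − piezometric = 258.334 − 258.28 = 0.054 m.
v = √(2g·h_v) = √(2 × 9.81 × 0.054) = 1.03 m/s.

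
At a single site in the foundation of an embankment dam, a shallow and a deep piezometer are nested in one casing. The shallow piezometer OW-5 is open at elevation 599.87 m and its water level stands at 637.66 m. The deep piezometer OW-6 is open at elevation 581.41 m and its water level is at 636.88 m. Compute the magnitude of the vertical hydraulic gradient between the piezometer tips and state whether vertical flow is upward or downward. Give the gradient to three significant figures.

Total head at OW-5: h = 637.66 m (water level in the standpipe).
Total head at OW-6: h = 636.88 m.
Δh = h(OW-5) − h(OW-6) = 637.66 − 636.88 = 0.78 m.
Vertical separation Δz = 599.87 − 581.41 = 18.46 m.
|i_v| = |Δh| / Δz = 0.78 / 18.46 = 0.0423.
Head is higher in the shallow piezometer, so vertical flow is downward (recharge condition).

|i_v| ≈ 0.0423; vertical flow is downward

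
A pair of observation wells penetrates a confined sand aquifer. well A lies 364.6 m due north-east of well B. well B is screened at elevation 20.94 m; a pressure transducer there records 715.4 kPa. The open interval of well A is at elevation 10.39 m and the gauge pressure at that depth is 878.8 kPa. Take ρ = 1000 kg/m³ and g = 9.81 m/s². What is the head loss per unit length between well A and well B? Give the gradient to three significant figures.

i ≈ 0.0167 m/m

Pressure head at well B: ψ = P/(ρg) = 715.4×1000 / (1000 × 9.81) = 72.93 m.
Total head at well B: h = z + ψ = 20.94 + 72.93 = 93.87 m.
Pressure head at well A: ψ = P/(ρg) = 878.8×1000 / (1000 × 9.81) = 89.58 m.
Total head at well A: h = z + ψ = 10.39 + 89.58 = 99.97 m.
Head difference: h(well B) − h(well A) = 93.87 − 99.97 = -6.10 m.
Hydraulic gradient: i = |Δh| / L = 6.10 / 364.6 = 0.0167.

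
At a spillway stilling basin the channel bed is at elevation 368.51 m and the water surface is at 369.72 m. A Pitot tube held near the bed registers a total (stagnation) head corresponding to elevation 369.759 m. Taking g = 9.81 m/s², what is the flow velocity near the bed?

Near the bed, under hydrostatic conditions, the piezometric head (z + ψ) equals the free-surface elevation, 369.72 m.
Velocity head = total − piezometric = 369.759 − 369.72 = 0.039 m.
v = √(2g·h_v) = √(2 × 9.81 × 0.039) = 0.875 m/s.

v ≈ 0.875 m/s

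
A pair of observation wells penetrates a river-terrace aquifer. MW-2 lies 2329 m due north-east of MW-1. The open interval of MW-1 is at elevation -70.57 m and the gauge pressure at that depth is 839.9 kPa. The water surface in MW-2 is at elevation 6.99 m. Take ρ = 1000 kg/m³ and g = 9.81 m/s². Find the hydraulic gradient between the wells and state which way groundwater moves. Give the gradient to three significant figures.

i ≈ 0.00346; groundwater flows toward the north-east

Pressure head at MW-1: ψ = P/(ρg) = 839.9×1000 / (1000 × 9.81) = 85.62 m.
Total head at MW-1: h = z + ψ = -70.57 + 85.62 = 15.05 m.
Total head at MW-2: h = 6.99 m (water level in the piezometer is the total head).
Head difference: h(MW-1) − h(MW-2) = 15.05 − 6.99 = 8.06 m.
Hydraulic gradient: i = |Δh| / L = 8.06 / 2329 = 0.00346.
Flow is from higher to lower head: from MW-1 toward MW-2, i.e. toward the north-east.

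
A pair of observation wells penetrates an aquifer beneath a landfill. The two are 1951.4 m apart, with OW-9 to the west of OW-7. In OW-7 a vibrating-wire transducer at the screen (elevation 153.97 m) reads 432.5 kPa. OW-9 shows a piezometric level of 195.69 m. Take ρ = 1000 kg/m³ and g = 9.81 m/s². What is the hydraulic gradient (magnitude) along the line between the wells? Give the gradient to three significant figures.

Pressure head at OW-7: ψ = P/(ρg) = 432.5×1000 / (1000 × 9.81) = 44.09 m.
Total head at OW-7: h = z + ψ = 153.97 + 44.09 = 198.06 m.
Total head at OW-9: h = 195.69 m (water level in the piezometer is the total head).
Head difference: h(OW-7) − h(OW-9) = 198.06 − 195.69 = 2.37 m.
Hydraulic gradient: i = |Δh| / L = 2.37 / 1951.4 = 0.00121.

i ≈ 0.00121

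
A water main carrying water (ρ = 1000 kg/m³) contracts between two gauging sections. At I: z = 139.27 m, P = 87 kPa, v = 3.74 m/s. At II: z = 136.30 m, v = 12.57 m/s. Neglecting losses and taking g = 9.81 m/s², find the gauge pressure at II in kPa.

Pressure head at I: ψ₁ = P₁/(ρg) = 87×1000 / (1000 × 9.81) = 8.87 m.
Velocity heads: v₁²/2g = 3.74²/19.62 = 0.713 m; v₂²/2g = 12.57²/19.62 = 8.053 m.
Total head H = z₁ + ψ₁ + v₁²/2g = 139.27 + 8.87 + 0.713 = 148.85 m.
ψ₂ = H − z₂ − v₂²/2g = 148.85 − 136.30 − 8.053 = 4.50 m.
P₂ = ρgψ₂ = 1000 × 9.81 × 4.50 ≈ 44.1 kPa.

P₂ ≈ 44.1 kPa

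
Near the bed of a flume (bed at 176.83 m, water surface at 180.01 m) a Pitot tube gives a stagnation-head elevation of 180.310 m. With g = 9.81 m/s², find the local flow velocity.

v ≈ 2.43 m/s

Near the bed, under hydrostatic conditions, the piezometric head (z + ψ) equals the free-surface elevation, 180.01 m.
Velocity head = total − piezometric = 180.310 − 180.01 = 0.300 m.
v = √(2g·h_v) = √(2 × 9.81 × 0.300) = 2.43 m/s.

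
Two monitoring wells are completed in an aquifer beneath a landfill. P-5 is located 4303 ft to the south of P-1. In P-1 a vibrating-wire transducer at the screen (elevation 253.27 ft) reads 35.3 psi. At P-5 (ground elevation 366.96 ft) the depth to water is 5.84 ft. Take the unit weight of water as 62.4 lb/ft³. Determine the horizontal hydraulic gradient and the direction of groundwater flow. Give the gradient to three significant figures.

Pressure head at P-1: ψ = 144·P/γ = 144 × 35.3 / 62.4 = 81.46 ft.
Total head at P-1: h = z + ψ = 253.27 + 81.46 = 334.73 ft.
Total head at P-5: h = 366.96 − 5.84 = 361.12 ft.
Head difference: h(P-1) − h(P-5) = 334.73 − 361.12 = -26.39 ft.
Hydraulic gradient: i = |Δh| / L = 26.39 / 4303 = 0.00613.
Flow is from higher to lower head: from P-5 toward P-1, i.e. toward the north.

i ≈ 0.00613; groundwater flows toward the north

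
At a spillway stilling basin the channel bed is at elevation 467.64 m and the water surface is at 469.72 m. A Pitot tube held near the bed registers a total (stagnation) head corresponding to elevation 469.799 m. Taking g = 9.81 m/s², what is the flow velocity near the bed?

v ≈ 1.24 m/s

Near the bed, under hydrostatic conditions, the piezometric head (z + ψ) equals the free-surface elevation, 469.72 m.
Velocity head = total − piezometric = 469.799 − 469.72 = 0.079 m.
v = √(2g·h_v) = √(2 × 9.81 × 0.079) = 1.24 m/s.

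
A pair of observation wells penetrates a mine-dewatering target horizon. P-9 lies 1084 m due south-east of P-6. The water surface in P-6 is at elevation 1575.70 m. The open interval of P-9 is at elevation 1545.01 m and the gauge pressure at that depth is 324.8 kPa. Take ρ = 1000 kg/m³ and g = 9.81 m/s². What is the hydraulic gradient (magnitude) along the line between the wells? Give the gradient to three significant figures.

i ≈ 0.00223

Total head at P-6: h = 1575.70 m (water level in the piezometer is the total head).
Pressure head at P-9: ψ = P/(ρg) = 324.8×1000 / (1000 × 9.81) = 33.11 m.
Total head at P-9: h = z + ψ = 1545.01 + 33.11 = 1578.12 m.
Head difference: h(P-6) − h(P-9) = 1575.70 − 1578.12 = -2.42 m.
Hydraulic gradient: i = |Δh| / L = 2.42 / 1084 = 0.00223.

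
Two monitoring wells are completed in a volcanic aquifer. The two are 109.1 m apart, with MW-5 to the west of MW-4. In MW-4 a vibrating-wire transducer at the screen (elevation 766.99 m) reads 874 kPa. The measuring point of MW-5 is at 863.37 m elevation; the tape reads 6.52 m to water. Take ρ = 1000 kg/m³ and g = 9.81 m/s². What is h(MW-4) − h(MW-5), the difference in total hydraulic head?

Pressure head at MW-4: ψ = P/(ρg) = 874×1000 / (1000 × 9.81) = 89.09 m.
Total head at MW-4: h = z + ψ = 766.99 + 89.09 = 856.08 m.
Total head at MW-5: h = 863.37 − 6.52 = 856.85 m.
Head difference: h(MW-4) − h(MW-5) = 856.08 − 856.85 = -0.77 m.

Δh ≈ -0.77 m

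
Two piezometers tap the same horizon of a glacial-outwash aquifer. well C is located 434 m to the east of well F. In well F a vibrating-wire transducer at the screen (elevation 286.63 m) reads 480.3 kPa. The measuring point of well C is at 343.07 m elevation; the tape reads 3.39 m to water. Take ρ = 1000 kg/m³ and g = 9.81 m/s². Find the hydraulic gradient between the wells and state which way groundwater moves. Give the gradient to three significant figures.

i ≈ 0.00942; groundwater flows toward the west

Pressure head at well F: ψ = P/(ρg) = 480.3×1000 / (1000 × 9.81) = 48.96 m.
Total head at well F: h = z + ψ = 286.63 + 48.96 = 335.59 m.
Total head at well C: h = 343.07 − 3.39 = 339.68 m.
Head difference: h(well F) − h(well C) = 335.59 − 339.68 = -4.09 m.
Hydraulic gradient: i = |Δh| / L = 4.09 / 434 = 0.00942.
Flow is from higher to lower head: from well C toward well F, i.e. toward the west.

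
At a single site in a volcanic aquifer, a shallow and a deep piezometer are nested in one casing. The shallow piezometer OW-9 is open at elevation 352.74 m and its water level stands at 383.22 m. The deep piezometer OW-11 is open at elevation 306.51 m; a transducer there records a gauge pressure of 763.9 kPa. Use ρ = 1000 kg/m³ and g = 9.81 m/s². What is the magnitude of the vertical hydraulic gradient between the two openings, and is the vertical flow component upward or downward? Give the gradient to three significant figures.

|i_v| ≈ 0.0251; vertical flow is upward

Total head at OW-9: h = 383.22 m (water level in the standpipe).
Pressure head at OW-11: ψ = P/(ρg) = 763.9×1000 / (1000 × 9.81) = 77.87 m.
Total head at OW-11: h = z + ψ = 306.51 + 77.87 = 384.38 m.
Δh = h(OW-9) − h(OW-11) = 383.22 − 384.38 = -1.16 m.
Vertical separation Δz = 352.74 − 306.51 = 46.23 m.
|i_v| = |Δh| / Δz = 1.16 / 46.23 = 0.0251.
Head is higher in the deep piezometer, so vertical flow is upward (discharge condition).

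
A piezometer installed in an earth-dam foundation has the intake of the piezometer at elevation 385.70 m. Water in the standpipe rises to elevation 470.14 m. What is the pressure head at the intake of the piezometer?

ψ ≈ 84.44 m

Total head h = 470.14 m (the water-surface elevation in the piezometer).
Pressure head ψ = h − z = 470.14 − 385.70 = 84.44 m.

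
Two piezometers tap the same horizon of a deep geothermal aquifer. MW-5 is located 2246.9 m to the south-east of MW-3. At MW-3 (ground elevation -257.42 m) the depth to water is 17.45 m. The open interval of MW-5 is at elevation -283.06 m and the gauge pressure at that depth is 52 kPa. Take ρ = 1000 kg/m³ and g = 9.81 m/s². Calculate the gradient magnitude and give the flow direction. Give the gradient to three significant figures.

Total head at MW-3: h = -257.42 − 17.45 = -274.87 m.
Pressure head at MW-5: ψ = P/(ρg) = 52×1000 / (1000 × 9.81) = 5.30 m.
Total head at MW-5: h = z + ψ = -283.06 + 5.30 = -277.76 m.
Head difference: h(MW-3) − h(MW-5) = -274.87 − (-277.76) = 2.89 m.
Hydraulic gradient: i = |Δh| / L = 2.89 / 2246.9 = 0.00129.
Flow is from higher to lower head: from MW-3 toward MW-5, i.e. toward the south-east.

i ≈ 0.00129; groundwater flows toward the south-east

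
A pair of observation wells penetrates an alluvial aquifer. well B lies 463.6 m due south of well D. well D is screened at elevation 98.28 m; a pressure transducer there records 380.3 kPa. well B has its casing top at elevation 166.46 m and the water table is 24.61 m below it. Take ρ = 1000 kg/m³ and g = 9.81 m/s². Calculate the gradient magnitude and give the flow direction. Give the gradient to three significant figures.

i ≈ 0.0104; groundwater flows toward the north

Pressure head at well D: ψ = P/(ρg) = 380.3×1000 / (1000 × 9.81) = 38.77 m.
Total head at well D: h = z + ψ = 98.28 + 38.77 = 137.05 m.
Total head at well B: h = 166.46 − 24.61 = 141.85 m.
Head difference: h(well D) − h(well B) = 137.05 − 141.85 = -4.80 m.
Hydraulic gradient: i = |Δh| / L = 4.80 / 463.6 = 0.0104.
Flow is from higher to lower head: from well B toward well D, i.e. toward the north.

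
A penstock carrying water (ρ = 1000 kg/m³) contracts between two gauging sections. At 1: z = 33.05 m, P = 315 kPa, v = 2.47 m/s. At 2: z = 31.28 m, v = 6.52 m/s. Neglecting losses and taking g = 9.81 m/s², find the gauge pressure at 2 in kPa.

Pressure head at 1: ψ₁ = P₁/(ρg) = 315×1000 / (1000 × 9.81) = 32.11 m.
Velocity heads: v₁²/2g = 2.47²/19.62 = 0.311 m; v₂²/2g = 6.52²/19.62 = 2.167 m.
Total head H = z₁ + ψ₁ + v₁²/2g = 33.05 + 32.11 + 0.311 = 65.47 m.
ψ₂ = H − z₂ − v₂²/2g = 65.47 − 31.28 − 2.167 = 32.02 m.
P₂ = ρgψ₂ = 1000 × 9.81 × 32.02 ≈ 314 kPa.

P₂ ≈ 314 kPa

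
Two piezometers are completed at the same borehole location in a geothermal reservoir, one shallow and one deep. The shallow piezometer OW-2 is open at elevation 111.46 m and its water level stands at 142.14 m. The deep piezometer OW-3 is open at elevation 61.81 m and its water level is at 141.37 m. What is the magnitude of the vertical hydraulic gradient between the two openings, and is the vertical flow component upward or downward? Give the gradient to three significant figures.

Total head at OW-2: h = 142.14 m (water level in the standpipe).
Total head at OW-3: h = 141.37 m.
Δh = h(OW-2) − h(OW-3) = 142.14 − 141.37 = 0.77 m.
Vertical separation Δz = 111.46 − 61.81 = 49.65 m.
|i_v| = |Δh| / Δz = 0.77 / 49.65 = 0.0155.
Head is higher in the shallow piezometer, so vertical flow is downward (recharge condition).

|i_v| ≈ 0.0155; vertical flow is downward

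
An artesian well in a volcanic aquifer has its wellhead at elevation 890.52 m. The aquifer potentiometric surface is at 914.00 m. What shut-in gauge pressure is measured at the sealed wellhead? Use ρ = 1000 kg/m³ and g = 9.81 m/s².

Head above the cap: Δh = 914.00 − 890.52 = 23.48 m.
P = ρgΔh = 1000 × 9.81 × 23.48 = 230339 Pa ≈ 230 kPa.

P ≈ 230 kPa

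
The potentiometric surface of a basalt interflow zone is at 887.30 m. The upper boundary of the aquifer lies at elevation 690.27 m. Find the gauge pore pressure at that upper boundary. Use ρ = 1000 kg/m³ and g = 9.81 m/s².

Pressure head at the aquifer top: ψ = h − z = 887.30 − 690.27 = 197.03 m.
P = ρgψ = 1000 × 9.81 × 197.03 = 1932864 Pa ≈ 1930 kPa.

P ≈ 1930 kPa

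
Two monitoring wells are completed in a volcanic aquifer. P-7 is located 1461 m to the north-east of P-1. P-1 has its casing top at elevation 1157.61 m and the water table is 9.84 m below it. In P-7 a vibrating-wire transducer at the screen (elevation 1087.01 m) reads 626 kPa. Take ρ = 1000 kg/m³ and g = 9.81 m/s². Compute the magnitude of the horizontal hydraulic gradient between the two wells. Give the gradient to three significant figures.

Total head at P-1: h = 1157.61 − 9.84 = 1147.77 m.
Pressure head at P-7: ψ = P/(ρg) = 626×1000 / (1000 × 9.81) = 63.81 m.
Total head at P-7: h = z + ψ = 1087.01 + 63.81 = 1150.82 m.
Head difference: h(P-1) − h(P-7) = 1147.77 − 1150.82 = -3.05 m.
Hydraulic gradient: i = |Δh| / L = 3.05 / 1461 = 0.00209.

i ≈ 0.00209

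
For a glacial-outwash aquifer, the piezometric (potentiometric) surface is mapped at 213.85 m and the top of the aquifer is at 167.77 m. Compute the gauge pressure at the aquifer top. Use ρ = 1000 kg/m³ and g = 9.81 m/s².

Pressure head at the aquifer top: ψ = h − z = 213.85 − 167.77 = 46.08 m.
P = ρgψ = 1000 × 9.81 × 46.08 = 452045 Pa ≈ 452 kPa.

P ≈ 452 kPa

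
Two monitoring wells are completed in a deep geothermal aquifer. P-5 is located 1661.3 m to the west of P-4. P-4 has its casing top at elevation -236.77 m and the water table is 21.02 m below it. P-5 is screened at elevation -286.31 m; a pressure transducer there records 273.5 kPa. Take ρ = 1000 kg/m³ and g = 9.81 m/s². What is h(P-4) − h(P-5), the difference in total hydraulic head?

Δh ≈ 0.64 m

Total head at P-4: h = -236.77 − 21.02 = -257.79 m.
Pressure head at P-5: ψ = P/(ρg) = 273.5×1000 / (1000 × 9.81) = 27.88 m.
Total head at P-5: h = z + ψ = -286.31 + 27.88 = -258.43 m.
Head difference: h(P-4) − h(P-5) = -257.79 − (-258.43) = 0.64 m.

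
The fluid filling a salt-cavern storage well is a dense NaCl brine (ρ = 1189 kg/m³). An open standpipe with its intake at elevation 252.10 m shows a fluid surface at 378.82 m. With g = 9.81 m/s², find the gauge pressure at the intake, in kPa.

Pressure head ψ = h − z = 378.82 − 252.10 = 126.72 m.
P = ρgψ = 1189 × 9.81 × 126.72 = 1478073 Pa ≈ 1480 kPa.

P ≈ 1480 kPa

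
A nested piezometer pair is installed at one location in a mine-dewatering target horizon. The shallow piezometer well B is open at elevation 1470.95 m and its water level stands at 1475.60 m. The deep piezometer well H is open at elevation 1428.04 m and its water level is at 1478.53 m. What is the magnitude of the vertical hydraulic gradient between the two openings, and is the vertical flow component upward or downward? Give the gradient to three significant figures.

|i_v| ≈ 0.0683; vertical flow is upward

Total head at well B: h = 1475.60 m (water level in the standpipe).
Total head at well H: h = 1478.53 m.
Δh = h(well B) − h(well H) = 1475.60 − 1478.53 = -2.93 m.
Vertical separation Δz = 1470.95 − 1428.04 = 42.91 m.
|i_v| = |Δh| / Δz = 2.93 / 42.91 = 0.0683.
Head is higher in the deep piezometer, so vertical flow is upward (discharge condition).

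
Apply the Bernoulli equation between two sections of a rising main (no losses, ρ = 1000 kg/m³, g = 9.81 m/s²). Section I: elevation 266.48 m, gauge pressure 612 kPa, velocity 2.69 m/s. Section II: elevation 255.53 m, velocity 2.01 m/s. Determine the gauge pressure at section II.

Pressure head at I: ψ₁ = P₁/(ρg) = 612×1000 / (1000 × 9.81) = 62.39 m.
Velocity heads: v₁²/2g = 2.69²/19.62 = 0.369 m; v₂²/2g = 2.01²/19.62 = 0.206 m.
Total head H = z₁ + ψ₁ + v₁²/2g = 266.48 + 62.39 + 0.369 = 329.24 m.
ψ₂ = H − z₂ − v₂²/2g = 329.24 − 255.53 − 0.206 = 73.50 m.
P₂ = ρgψ₂ = 1000 × 9.81 × 73.50 ≈ 721 kPa.

P₂ ≈ 721 kPa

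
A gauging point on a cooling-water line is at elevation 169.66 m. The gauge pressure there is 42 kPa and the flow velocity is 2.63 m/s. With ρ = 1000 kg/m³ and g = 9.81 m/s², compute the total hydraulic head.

h ≈ 174.29 m

Pressure head ψ = P/(ρg) = 42×1000 / (1000 × 9.81) = 4.28 m.
Velocity head = v²/(2g) = 2.63² / (2 × 9.81) = 0.353 m.
h = z + ψ + v²/(2g) = 169.66 + 4.28 + 0.353 = 174.29 m.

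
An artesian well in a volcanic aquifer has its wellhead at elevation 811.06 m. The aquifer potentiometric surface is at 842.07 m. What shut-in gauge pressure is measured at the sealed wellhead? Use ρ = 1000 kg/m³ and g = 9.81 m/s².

Head above the cap: Δh = 842.07 − 811.06 = 31.01 m.
P = ρgΔh = 1000 × 9.81 × 31.01 = 304208 Pa ≈ 304 kPa.

P ≈ 304 kPa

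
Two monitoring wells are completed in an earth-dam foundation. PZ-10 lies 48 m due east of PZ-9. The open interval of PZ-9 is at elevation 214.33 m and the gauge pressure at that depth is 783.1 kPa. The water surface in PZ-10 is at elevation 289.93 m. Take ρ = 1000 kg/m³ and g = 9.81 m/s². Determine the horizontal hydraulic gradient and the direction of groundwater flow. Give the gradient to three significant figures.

Pressure head at PZ-9: ψ = P/(ρg) = 783.1×1000 / (1000 × 9.81) = 79.83 m.
Total head at PZ-9: h = z + ψ = 214.33 + 79.83 = 294.16 m.
Total head at PZ-10: h = 289.93 m (water level in the piezometer is the total head).
Head difference: h(PZ-9) − h(PZ-10) = 294.16 − 289.93 = 4.23 m.
Hydraulic gradient: i = |Δh| / L = 4.23 / 48 = 0.0881.
Flow is from higher to lower head: from PZ-9 toward PZ-10, i.e. toward the east.

i ≈ 0.0881; groundwater flows toward the east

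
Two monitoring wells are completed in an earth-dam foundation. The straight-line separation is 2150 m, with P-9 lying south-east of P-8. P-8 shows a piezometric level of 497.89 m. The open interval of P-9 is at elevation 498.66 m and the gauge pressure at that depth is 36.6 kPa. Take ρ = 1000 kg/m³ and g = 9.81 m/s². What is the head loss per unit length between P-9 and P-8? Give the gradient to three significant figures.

i ≈ 0.00209 m/m

Total head at P-8: h = 497.89 m (water level in the piezometer is the total head).
Pressure head at P-9: ψ = P/(ρg) = 36.6×1000 / (1000 × 9.81) = 3.73 m.
Total head at P-9: h = z + ψ = 498.66 + 3.73 = 502.39 m.
Head difference: h(P-8) − h(P-9) = 497.89 − 502.39 = -4.50 m.
Hydraulic gradient: i = |Δh| / L = 4.50 / 2150 = 0.00209.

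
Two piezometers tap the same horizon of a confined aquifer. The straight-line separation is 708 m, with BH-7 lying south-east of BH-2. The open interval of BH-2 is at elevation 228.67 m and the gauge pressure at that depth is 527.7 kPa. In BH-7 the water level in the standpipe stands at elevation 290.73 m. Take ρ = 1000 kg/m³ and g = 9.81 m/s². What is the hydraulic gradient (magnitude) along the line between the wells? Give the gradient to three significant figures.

Pressure head at BH-2: ψ = P/(ρg) = 527.7×1000 / (1000 × 9.81) = 53.79 m.
Total head at BH-2: h = z + ψ = 228.67 + 53.79 = 282.46 m.
Total head at BH-7: h = 290.73 m (water level in the piezometer is the total head).
Head difference: h(BH-2) − h(BH-7) = 282.46 − 290.73 = -8.27 m.
Hydraulic gradient: i = |Δh| / L = 8.27 / 708 = 0.0117.

i ≈ 0.0117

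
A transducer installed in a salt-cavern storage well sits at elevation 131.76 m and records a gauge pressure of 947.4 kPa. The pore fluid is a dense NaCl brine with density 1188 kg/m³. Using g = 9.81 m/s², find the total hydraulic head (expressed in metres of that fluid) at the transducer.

h ≈ 213.05 m

ψ = P/(ρg) = 947.4×1000 / (1188 × 9.81) = 81.29 m.
h = z + ψ = 131.76 + 81.29 = 213.05 m.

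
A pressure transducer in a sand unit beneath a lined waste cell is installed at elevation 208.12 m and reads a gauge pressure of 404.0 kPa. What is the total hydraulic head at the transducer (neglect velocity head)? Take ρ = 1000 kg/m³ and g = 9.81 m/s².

ψ = P/(ρg) = 404.0×1000 / (1000 × 9.81) = 41.18 m.
h = z + ψ = 208.12 + 41.18 = 249.30 m.

h ≈ 249.30 m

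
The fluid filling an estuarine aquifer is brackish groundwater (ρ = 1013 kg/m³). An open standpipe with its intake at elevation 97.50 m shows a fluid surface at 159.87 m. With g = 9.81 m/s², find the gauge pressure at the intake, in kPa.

P ≈ 620 kPa

Pressure head ψ = h − z = 159.87 − 97.50 = 62.37 m.
P = ρgψ = 1013 × 9.81 × 62.37 = 619804 Pa ≈ 620 kPa.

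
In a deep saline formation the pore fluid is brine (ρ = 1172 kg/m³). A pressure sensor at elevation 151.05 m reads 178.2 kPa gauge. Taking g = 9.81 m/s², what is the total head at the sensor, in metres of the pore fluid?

ψ = P/(ρg) = 178.2×1000 / (1172 × 9.81) = 15.50 m.
h = z + ψ = 151.05 + 15.50 = 166.55 m.

h ≈ 166.55 m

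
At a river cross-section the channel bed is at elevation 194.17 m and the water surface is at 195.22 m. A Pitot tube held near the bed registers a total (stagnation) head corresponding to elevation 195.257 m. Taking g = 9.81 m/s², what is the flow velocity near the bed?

Near the bed, under hydrostatic conditions, the piezometric head (z + ψ) equals the free-surface elevation, 195.22 m.
Velocity head = total − piezometric = 195.257 − 195.22 = 0.037 m.
v = √(2g·h_v) = √(2 × 9.81 × 0.037) = 0.852 m/s.

v ≈ 0.852 m/s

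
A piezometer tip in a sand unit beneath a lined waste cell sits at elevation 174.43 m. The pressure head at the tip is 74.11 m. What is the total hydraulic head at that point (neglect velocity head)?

h = z + ψ = 174.43 + 74.11 = 248.54 m.

h ≈ 248.54 m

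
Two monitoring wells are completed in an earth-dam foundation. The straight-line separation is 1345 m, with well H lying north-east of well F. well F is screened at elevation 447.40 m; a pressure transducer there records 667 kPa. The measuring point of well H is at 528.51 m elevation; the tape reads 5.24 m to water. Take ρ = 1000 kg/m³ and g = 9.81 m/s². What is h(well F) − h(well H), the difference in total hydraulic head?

Pressure head at well F: ψ = P/(ρg) = 667×1000 / (1000 × 9.81) = 67.99 m.
Total head at well F: h = z + ψ = 447.40 + 67.99 = 515.39 m.
Total head at well H: h = 528.51 − 5.24 = 523.27 m.
Head difference: h(well F) − h(well H) = 515.39 − 523.27 = -7.88 m.

Δh ≈ -7.88 m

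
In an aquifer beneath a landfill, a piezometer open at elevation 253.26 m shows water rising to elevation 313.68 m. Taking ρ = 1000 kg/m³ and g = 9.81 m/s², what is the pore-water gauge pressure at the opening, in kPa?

P ≈ 593 kPa

Pressure head ψ = h − z = 313.68 − 253.26 = 60.42 m.
P = ρgψ = 1000 × 9.81 × 60.42 = 592720 Pa ≈ 593 kPa.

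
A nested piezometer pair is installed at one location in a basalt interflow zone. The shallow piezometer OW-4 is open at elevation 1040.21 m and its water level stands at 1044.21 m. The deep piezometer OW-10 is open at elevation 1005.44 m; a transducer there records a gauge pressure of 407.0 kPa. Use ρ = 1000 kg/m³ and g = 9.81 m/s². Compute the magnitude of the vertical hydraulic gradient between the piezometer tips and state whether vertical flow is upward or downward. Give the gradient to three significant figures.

|i_v| ≈ 0.0782; vertical flow is upward

Total head at OW-4: h = 1044.21 m (water level in the standpipe).
Pressure head at OW-10: ψ = P/(ρg) = 407.0×1000 / (1000 × 9.81) = 41.49 m.
Total head at OW-10: h = z + ψ = 1005.44 + 41.49 = 1046.93 m.
Δh = h(OW-4) − h(OW-10) = 1044.21 − 1046.93 = -2.72 m.
Vertical separation Δz = 1040.21 − 1005.44 = 34.77 m.
|i_v| = |Δh| / Δz = 2.72 / 34.77 = 0.0782.
Head is higher in the deep piezometer, so vertical flow is upward (discharge condition).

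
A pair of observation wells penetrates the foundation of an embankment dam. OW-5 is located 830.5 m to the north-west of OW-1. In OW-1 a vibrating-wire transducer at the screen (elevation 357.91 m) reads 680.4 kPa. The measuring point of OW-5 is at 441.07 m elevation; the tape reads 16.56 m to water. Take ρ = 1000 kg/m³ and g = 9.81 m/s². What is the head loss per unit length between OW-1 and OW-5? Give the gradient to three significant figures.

i ≈ 0.00332 m/m

Pressure head at OW-1: ψ = P/(ρg) = 680.4×1000 / (1000 × 9.81) = 69.36 m.
Total head at OW-1: h = z + ψ = 357.91 + 69.36 = 427.27 m.
Total head at OW-5: h = 441.07 − 16.56 = 424.51 m.
Head difference: h(OW-1) − h(OW-5) = 427.27 − 424.51 = 2.76 m.
Hydraulic gradient: i = |Δh| / L = 2.76 / 830.5 = 0.00332.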